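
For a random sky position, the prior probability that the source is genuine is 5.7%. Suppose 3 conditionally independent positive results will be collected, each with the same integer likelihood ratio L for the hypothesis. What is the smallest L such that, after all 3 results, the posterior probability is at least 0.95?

7

Prior odds = 0.057/0.943 = 57/943.
Target odds = 0.95/0.05 = 19.
Need L³ ≥ 19 ÷ (57/943) = 943/3.
6³ = 216 < 943/3 ≤ 343 = 7³, so L = 7.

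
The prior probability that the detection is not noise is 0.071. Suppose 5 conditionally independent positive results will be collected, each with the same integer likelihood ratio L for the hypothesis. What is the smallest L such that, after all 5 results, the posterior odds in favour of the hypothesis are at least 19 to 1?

Prior odds = 0.071/0.929 = 71/929.
Target odds = 19.
Need L⁵ ≥ 19 ÷ (71/929) = 17651/71.
3⁵ = 243 < 17651/71 ≤ 1024 = 4⁵, so L = 4.

4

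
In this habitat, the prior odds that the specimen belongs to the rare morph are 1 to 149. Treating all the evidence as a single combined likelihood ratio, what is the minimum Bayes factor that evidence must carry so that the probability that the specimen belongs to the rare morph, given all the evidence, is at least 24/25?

Prior odds = 1/149.
Target odds = 0.96/0.04 = 24.
Required Bayes factor = 24 ÷ (1/149) = 3576.

3576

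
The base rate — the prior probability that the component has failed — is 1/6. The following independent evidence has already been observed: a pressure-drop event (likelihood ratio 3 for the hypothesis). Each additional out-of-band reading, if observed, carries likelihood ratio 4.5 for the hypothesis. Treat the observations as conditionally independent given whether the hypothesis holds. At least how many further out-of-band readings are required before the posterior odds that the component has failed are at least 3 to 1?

2

Prior odds = (1/6)/(5/6) = 0.2.
Bayes factor of the evidence already in hand = 3.
Odds after that evidence = 0.2 × 3 = 0.6.
Target odds = 3.
Need 4.5ⁿ ≥ 3 ÷ 0.6 = 5.
4.5¹ = 4.5 falls short of 5 but 4.5² = 20.25 reaches it, so n = 2.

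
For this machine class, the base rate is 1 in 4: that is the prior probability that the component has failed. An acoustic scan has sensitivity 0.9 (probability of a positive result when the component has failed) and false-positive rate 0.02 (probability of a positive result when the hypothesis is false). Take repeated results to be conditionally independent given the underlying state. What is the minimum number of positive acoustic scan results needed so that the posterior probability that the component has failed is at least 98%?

Prior odds: 0.25 ÷ 0.75 = 1/3.
Likelihood ratio of a positive result = 0.9/0.02 = 45.
Target odds: 0.98 ÷ 0.02 = 49.
Require 45ⁿ ≥ 49 ÷ (1/3) = 147.
45¹ = 45 falls short of 147 but 45² = 2025 reaches it, so n = 2.

2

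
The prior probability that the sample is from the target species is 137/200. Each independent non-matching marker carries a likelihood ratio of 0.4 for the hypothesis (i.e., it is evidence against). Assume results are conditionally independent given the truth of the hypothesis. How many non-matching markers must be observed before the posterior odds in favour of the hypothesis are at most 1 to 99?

6

Prior odds = 0.685/0.315 = 137/63.
Likelihood ratio per non-matching marker = 0.4.
Target odds = 1/99.
Need (137/63) × 0.4ⁿ ≤ 1/99, i.e. 0.4ⁿ ≤ 7/1507.
0.4⁵ = 0.01024 is still above 7/1507 but 0.4⁶ = 64/15625 is at or below it, so n = 6.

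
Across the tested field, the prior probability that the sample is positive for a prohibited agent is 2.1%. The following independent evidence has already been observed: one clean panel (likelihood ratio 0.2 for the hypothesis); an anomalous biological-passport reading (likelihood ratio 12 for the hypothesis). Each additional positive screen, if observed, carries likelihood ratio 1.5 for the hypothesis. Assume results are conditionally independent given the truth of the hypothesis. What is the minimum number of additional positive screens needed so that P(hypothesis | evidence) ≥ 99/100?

19

Prior odds = 0.021/0.979 = 21/979.
Combined Bayes factor of the evidence already in hand = 0.2 × 12 = 2.4.
Odds after that evidence = (21/979) × 2.4 = 252/4895.
Target odds = 0.99/0.01 = 99.
Need 1.5ⁿ ≥ 99 ÷ (252/4895) = 53845/28.
1.5¹⁸ = 387420489/262144 falls short of 53845/28 but 1.5¹⁹ ≈2216.84 reaches it, so n = 19.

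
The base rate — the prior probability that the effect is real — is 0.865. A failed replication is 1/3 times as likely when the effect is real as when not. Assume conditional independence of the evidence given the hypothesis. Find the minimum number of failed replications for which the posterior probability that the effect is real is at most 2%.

6

Prior odds = 0.865/0.135 = 173/27.
Likelihood ratio per failed replication = 1/3.
Target odds: 0.02 ÷ 0.98 = 1/49.
Need (173/27) × (1/3)ⁿ ≤ 1/49, i.e. (1/3)ⁿ ≤ 27/8477.
(1/3)⁵ = 1/243 is still above 27/8477 but (1/3)⁶ = 1/729 is at or below it, so n = 6.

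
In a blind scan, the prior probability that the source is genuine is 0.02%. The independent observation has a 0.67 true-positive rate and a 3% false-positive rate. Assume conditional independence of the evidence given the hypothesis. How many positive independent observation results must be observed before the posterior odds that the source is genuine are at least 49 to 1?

4

Prior odds: 0.0002 ÷ 0.9998 = 1/4999.
Likelihood ratio of a positive result = 0.67/0.03 = 67/3.
Target odds = 49.
Require (67/3)ⁿ ≥ 49 ÷ (1/4999) = 244951.
(67/3)³ = 300763/27 falls short of 244951 but (67/3)⁴ = 20151121/81 reaches it, so n = 4.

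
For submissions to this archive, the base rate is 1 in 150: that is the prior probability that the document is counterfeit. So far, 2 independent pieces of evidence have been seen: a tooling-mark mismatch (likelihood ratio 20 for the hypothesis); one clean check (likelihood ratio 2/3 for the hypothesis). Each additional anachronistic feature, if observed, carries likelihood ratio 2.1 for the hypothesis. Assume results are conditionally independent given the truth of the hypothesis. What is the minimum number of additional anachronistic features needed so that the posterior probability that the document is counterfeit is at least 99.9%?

13

Prior odds = (1/150)/(149/150) = 1/149.
Combined Bayes factor of the evidence already in hand = 20 × (2/3) = 40/3.
Odds after that evidence = (1/149) × 40/3 = 40/447.
Target odds = 0.999/0.001 = 999.
Need 2.1ⁿ ≥ 999 ÷ (40/447) = 11163.825.
2.1¹² ≈7355.83 falls short of 11163.825 but 2.1¹³ ≈15447.2 reaches it, so n = 13.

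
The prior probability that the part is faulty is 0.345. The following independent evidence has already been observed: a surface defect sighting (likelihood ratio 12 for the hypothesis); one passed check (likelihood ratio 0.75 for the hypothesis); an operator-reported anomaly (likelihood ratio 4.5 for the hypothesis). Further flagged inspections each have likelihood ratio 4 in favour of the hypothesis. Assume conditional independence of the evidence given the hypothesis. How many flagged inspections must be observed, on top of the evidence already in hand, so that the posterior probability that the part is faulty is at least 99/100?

2

Prior odds = 0.345/0.655 = 69/131.
Combined Bayes factor of the evidence already in hand = 12 × 0.75 × 4.5 = 40.5.
Odds after that evidence = (69/131) × 40.5 = 5589/262.
Target odds = 0.99/0.01 = 99.
Need 4ⁿ ≥ 99 ÷ (5589/262) = 2882/621.
4¹ = 4 falls short of 2882/621 but 4² = 16 reaches it, so n = 2.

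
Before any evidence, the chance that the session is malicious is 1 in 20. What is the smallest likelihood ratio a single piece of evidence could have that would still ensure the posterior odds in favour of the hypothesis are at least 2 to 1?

38

Prior odds = 0.05/0.95 = 1/19.
Target odds = 2.
Required Bayes factor = 2 ÷ (1/19) = 38.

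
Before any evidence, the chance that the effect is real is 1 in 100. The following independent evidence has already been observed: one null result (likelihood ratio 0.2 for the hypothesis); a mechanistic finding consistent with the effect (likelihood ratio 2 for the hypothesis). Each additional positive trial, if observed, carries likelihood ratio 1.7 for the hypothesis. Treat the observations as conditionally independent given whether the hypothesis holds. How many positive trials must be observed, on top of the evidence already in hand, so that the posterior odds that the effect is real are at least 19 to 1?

16

Prior odds = 0.01/0.99 = 1/99.
Combined Bayes factor of the evidence already in hand = 0.2 × 2 = 0.4.
Odds after that evidence = (1/99) × 0.4 = 2/495.
Target odds = 19.
Need 1.7ⁿ ≥ 19 ÷ (2/495) = 4702.5.
1.7¹⁵ ≈2862.42 falls short of 4702.5 but 1.7¹⁶ ≈4866.12 reaches it, so n = 16.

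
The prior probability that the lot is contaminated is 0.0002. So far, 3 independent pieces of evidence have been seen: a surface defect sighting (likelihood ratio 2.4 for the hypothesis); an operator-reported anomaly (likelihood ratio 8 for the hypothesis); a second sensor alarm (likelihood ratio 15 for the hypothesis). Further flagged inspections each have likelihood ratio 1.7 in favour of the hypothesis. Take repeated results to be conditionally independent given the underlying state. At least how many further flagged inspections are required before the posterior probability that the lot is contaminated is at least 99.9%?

19

Prior odds = 0.0002/0.9998 = 1/4999.
Combined Bayes factor of the evidence already in hand = 2.4 × 8 × 15 = 288.
Odds after that evidence = (1/4999) × 288 = 288/4999.
Target odds = 0.999/0.001 = 999.
Need 1.7ⁿ ≥ 999 ÷ (288/4999) = 17340.28125.
1.7¹⁸ ≈14063.1 falls short of 17340.28125 but 1.7¹⁹ ≈23907.2 reaches it, so n = 19.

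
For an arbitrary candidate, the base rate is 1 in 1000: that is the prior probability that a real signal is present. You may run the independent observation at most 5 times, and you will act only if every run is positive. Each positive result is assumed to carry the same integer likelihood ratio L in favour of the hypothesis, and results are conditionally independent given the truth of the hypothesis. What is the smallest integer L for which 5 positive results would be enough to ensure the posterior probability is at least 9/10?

Prior odds = 0.001/0.999 = 1/999.
Target odds = 0.9/0.1 = 9.
Need L⁵ ≥ 9 ÷ (1/999) = 8991.
6⁵ = 7776 < 8991 ≤ 16807 = 7⁵, so L = 7.

7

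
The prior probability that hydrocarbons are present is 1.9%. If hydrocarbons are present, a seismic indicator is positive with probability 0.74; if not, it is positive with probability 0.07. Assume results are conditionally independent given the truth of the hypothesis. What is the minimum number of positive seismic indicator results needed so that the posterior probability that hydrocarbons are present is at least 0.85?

Prior odds = 0.019/0.981 = 19/981.
Likelihood ratio of a positive = 0.74/0.07 = 74/7.
Target odds: 0.85 ÷ 0.15 = 17/3.
Require (74/7)ⁿ ≥ 17/3 ÷ (19/981) = 5559/19.
(74/7)² = 5476/49 falls short of 5559/19 but (74/7)³ = 405224/343 reaches it, so n = 3.

3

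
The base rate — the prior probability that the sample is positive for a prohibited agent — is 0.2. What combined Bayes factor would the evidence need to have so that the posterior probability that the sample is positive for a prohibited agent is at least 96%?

96

Prior odds = 0.2/0.8 = 0.25.
Target odds = 0.96/0.04 = 24.
Required Bayes factor = 24 ÷ 0.25 = 96.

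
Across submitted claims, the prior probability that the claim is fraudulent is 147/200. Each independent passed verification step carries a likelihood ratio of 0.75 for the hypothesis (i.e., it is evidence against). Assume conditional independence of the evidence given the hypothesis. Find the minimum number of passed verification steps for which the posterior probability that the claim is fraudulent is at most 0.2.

Prior odds = 0.735/0.265 = 147/53.
Likelihood ratio per passed verification step = 0.75.
Target posterior odds = 0.2/0.8 = 0.25.
Require 0.75ⁿ ≤ 0.25 ÷ (147/53) = 53/588.
0.75⁸ = 6561/65536 is still above 53/588 but 0.75⁹ = 19683/262144 is at or below it, so n = 9.

9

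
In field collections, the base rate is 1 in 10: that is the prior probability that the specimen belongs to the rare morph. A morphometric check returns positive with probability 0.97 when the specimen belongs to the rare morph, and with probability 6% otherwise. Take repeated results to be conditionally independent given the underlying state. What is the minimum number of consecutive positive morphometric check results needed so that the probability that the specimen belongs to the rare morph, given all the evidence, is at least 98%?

3

Prior odds = 0.1/0.9 = 1/9.
Likelihood ratio of a positive result = 0.97/0.06 = 97/6.
Target posterior odds = 0.98/0.02 = 49.
Need (1/9) × (97/6)ⁿ ≥ 49, i.e. (97/6)ⁿ ≥ 441.
(97/6)² = 9409/36 falls short of 441 but (97/6)³ = 912673/216 reaches it, so n = 3.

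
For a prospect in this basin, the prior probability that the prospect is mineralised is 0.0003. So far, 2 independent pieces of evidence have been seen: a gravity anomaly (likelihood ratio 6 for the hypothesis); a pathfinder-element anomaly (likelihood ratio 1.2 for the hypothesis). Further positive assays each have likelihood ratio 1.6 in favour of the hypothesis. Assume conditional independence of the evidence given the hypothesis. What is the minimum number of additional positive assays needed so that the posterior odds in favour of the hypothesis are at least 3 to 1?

Prior odds = 0.0003/0.9997 = 3/9997.
Combined Bayes factor of the evidence already in hand = 6 × 1.2 = 7.2.
Odds after that evidence = (3/9997) × 7.2 = 108/49985.
Target odds = 3.
Need 1.6ⁿ ≥ 3 ÷ (108/49985) = 49985/36.
1.6¹⁵ ≈1152.92 falls short of 49985/36 but 1.6¹⁶ ≈1844.67 reaches it, so n = 16.

16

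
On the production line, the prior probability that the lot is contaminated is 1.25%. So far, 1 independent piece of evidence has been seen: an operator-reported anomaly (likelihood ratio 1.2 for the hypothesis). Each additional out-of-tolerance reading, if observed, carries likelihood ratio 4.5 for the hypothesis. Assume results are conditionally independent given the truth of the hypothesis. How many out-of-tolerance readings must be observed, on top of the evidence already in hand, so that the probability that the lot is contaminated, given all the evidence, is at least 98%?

6

Prior odds = 0.0125/0.9875 = 1/79.
Bayes factor of the evidence already in hand = 1.2.
Odds after that evidence = (1/79) × 1.2 = 6/395.
Target odds = 0.98/0.02 = 49.
Need 4.5ⁿ ≥ 49 ÷ (6/395) = 19355/6.
4.5⁵ = 1845.28125 falls short of 19355/6 but 4.5⁶ = 8303.765625 reaches it, so n = 6.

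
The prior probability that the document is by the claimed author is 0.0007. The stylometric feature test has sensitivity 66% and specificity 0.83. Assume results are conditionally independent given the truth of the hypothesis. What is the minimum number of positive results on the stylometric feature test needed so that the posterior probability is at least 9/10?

7

Prior odds: 0.0007 ÷ 0.9993 = 7/9993.
False-positive rate = 1 − 0.83 = 0.17; likelihood ratio of a positive = 0.66/0.17 = 66/17.
Target posterior odds = 0.9/0.1 = 9.
Require (66/17)ⁿ ≥ 9 ÷ (7/9993) = 89937/7.
(66/17)⁶ ≈3424.29 falls short of 89937/7 but (66/17)⁷ ≈13294.3 reaches it, so n = 7.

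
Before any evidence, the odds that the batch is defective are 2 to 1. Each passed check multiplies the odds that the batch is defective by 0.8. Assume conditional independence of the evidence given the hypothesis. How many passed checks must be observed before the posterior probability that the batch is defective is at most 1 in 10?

Prior odds = 2.
Likelihood ratio per passed check = 0.8.
Target posterior odds = 0.1/0.9 = 1/9.
Require 0.8ⁿ ≤ 1/9 ÷ 2 = 1/18.
0.8¹² = 16777216/244140625 is still above 1/18 but 0.8¹³ ≈0.0549756 is at or below it, so n = 13.

13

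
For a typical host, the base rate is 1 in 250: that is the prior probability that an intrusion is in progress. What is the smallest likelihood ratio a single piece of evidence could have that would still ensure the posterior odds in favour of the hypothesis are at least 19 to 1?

Prior odds = 0.004/0.996 = 1/249.
Target odds = 19.
Required Bayes factor = 19 ÷ (1/249) = 4731.

4731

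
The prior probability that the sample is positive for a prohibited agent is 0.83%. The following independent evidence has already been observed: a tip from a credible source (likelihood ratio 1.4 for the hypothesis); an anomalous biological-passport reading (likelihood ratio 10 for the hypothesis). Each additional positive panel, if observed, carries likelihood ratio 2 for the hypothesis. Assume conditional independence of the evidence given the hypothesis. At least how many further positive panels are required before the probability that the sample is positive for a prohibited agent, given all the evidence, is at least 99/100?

10

Prior odds = 0.0083/0.9917 = 83/9917.
Combined Bayes factor of the evidence already in hand = 1.4 × 10 = 14.
Odds after that evidence = (83/9917) × 14 = 1162/9917.
Target odds = 0.99/0.01 = 99.
Need 2ⁿ ≥ 99 ÷ (1162/9917) = 981783/1162.
2⁹ = 512 falls short of 981783/1162 but 2¹⁰ = 1024 reaches it, so n = 10.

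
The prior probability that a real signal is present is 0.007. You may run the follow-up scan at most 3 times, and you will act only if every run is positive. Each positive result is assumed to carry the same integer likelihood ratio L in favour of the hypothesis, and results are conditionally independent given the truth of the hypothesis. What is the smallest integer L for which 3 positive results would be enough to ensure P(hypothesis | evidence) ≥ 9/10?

11

Prior odds = 0.007/0.993 = 7/993.
Target odds = 0.9/0.1 = 9.
Need L³ ≥ 9 ÷ (7/993) = 8937/7.
10³ = 1000 < 8937/7 ≤ 1331 = 11³, so L = 11.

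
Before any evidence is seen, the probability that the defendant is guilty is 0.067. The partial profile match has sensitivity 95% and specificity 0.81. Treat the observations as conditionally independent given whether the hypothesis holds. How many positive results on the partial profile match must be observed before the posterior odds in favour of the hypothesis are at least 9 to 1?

Prior odds: 0.067 ÷ 0.933 = 67/933.
False-positive rate = 1 − 0.81 = 0.19; likelihood ratio of a positive = 0.95/0.19 = 5.
Target odds = 9.
Need (67/933) × 5ⁿ ≥ 9, i.e. 5ⁿ ≥ 8397/67.
5³ = 125 falls short of 8397/67 but 5⁴ = 625 reaches it, so n = 4.

4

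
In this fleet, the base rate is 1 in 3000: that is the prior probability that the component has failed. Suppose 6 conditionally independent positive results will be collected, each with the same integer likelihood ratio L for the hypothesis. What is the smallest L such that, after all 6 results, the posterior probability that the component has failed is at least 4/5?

Prior odds = (1/3000)/(2999/3000) = 1/2999.
Target odds = 0.8/0.2 = 4.
Need L⁶ ≥ 4 ÷ (1/2999) = 11996.
4⁶ = 4096 < 11996 ≤ 15625 = 5⁶, so L = 5.

5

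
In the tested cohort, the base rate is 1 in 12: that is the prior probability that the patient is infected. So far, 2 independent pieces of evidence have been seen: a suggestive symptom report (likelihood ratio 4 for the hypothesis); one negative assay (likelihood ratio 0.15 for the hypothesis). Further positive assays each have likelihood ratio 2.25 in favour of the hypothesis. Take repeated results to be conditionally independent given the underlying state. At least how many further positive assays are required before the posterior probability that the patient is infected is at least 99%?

10

Prior odds = (1/12)/(11/12) = 1/11.
Combined Bayes factor of the evidence already in hand = 4 × 0.15 = 0.6.
Odds after that evidence = (1/11) × 0.6 = 3/55.
Target odds = 0.99/0.01 = 99.
Need 2.25ⁿ ≥ 99 ÷ (3/55) = 1815.
2.25⁹ = 387420489/262144 falls short of 1815 but 2.25¹⁰ ≈3325.26 reaches it, so n = 10.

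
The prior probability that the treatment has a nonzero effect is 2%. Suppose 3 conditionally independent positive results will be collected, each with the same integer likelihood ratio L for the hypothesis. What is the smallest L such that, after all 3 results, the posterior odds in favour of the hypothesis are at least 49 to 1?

14

Prior odds = 0.02/0.98 = 1/49.
Target odds = 49.
Need L³ ≥ 49 ÷ (1/49) = 2401.
13³ = 2197 < 2401 ≤ 2744 = 14³, so L = 14.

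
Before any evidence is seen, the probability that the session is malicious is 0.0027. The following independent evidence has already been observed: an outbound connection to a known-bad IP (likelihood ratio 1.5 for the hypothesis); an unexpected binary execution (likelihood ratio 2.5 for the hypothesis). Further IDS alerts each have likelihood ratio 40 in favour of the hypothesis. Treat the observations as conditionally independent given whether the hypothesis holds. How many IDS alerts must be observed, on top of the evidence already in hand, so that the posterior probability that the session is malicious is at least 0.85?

Prior odds = 0.0027/0.9973 = 27/9973.
Combined Bayes factor of the evidence already in hand = 1.5 × 2.5 = 3.75.
Odds after that evidence = (27/9973) × 3.75 = 405/39892.
Target odds = 0.85/0.15 = 17/3.
Need 40ⁿ ≥ 17/3 ÷ (405/39892) = 678164/1215.
40¹ = 40 falls short of 678164/1215 but 40² = 1600 reaches it, so n = 2.

2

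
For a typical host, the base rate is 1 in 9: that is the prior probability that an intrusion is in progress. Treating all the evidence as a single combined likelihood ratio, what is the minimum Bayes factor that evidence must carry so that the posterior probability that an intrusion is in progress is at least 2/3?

Prior odds = (1/9)/(8/9) = 0.125.
Target odds = (2/3)/(1/3) = 2.
Required Bayes factor = 2 ÷ 0.125 = 16.

16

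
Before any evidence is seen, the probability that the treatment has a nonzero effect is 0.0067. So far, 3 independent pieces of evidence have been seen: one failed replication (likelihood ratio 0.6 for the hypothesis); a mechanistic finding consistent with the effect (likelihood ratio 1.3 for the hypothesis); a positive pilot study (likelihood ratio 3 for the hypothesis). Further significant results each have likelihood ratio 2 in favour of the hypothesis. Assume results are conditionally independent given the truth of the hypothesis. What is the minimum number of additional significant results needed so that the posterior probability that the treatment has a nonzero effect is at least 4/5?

Prior odds = 0.0067/0.9933 = 67/9933.
Combined Bayes factor of the evidence already in hand = 0.6 × 1.3 × 3 = 2.34.
Odds after that evidence = (67/9933) × 2.34 = 2613/165550.
Target odds = 0.8/0.2 = 4.
Need 2ⁿ ≥ 4 ÷ (2613/165550) = 662200/2613.
2⁷ = 128 falls short of 662200/2613 but 2⁸ = 256 reaches it, so n = 8.

8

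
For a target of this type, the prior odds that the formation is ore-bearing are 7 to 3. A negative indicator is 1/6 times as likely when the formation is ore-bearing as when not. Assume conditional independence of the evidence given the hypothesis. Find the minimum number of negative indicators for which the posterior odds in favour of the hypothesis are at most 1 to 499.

Prior odds = 7/3.
Likelihood ratio per negative indicator = 1/6.
Target odds = 1/499.
Require (1/6)ⁿ ≤ 1/499 ÷ (7/3) = 3/3493.
(1/6)³ = 1/216 is still above 3/3493 but (1/6)⁴ = 1/1296 is at or below it, so n = 4.

4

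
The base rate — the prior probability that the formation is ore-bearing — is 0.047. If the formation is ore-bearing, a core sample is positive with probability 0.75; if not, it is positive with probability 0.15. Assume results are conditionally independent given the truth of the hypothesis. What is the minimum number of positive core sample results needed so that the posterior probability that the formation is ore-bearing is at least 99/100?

Prior odds: 0.047 ÷ 0.953 = 47/953.
Likelihood ratio of a positive = 0.75/0.15 = 5.
Target posterior odds = 0.99/0.01 = 99.
Need (47/953) × 5ⁿ ≥ 99, i.e. 5ⁿ ≥ 94347/47.
5⁴ = 625 falls short of 94347/47 but 5⁵ = 3125 reaches it, so n = 5.

5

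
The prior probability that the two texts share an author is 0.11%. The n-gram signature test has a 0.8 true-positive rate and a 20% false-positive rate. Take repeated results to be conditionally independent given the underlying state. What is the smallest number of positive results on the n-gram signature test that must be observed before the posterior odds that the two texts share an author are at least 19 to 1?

8

Prior odds: 0.0011 ÷ 0.9989 = 11/9989.
Likelihood ratio of a positive result = 0.8/0.2 = 4.
Target odds = 19.
Need (11/9989) × 4ⁿ ≥ 19, i.e. 4ⁿ ≥ 189791/11.
4⁷ = 16384 falls short of 189791/11 but 4⁸ = 65536 reaches it, so n = 8.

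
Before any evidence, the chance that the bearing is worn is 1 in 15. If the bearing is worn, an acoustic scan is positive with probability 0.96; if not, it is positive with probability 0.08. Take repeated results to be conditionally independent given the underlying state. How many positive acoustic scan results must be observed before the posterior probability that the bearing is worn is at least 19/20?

Prior odds = (1/15)/(14/15) = 1/14.
Likelihood ratio of a positive = 0.96/0.08 = 12.
Target posterior odds = 0.95/0.05 = 19.
Need (1/14) × 12ⁿ ≥ 19, i.e. 12ⁿ ≥ 266.
12² = 144 falls short of 266 but 12³ = 1728 reaches it, so n = 3.

3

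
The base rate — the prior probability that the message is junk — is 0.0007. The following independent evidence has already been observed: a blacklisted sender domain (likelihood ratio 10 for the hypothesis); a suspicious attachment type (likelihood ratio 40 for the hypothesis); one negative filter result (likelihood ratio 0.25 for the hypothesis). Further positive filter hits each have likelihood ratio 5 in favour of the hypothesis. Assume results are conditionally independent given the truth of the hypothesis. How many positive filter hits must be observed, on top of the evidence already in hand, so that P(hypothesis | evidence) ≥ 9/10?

4

Prior odds = 0.0007/0.9993 = 7/9993.
Combined Bayes factor of the evidence already in hand = 10 × 40 × 0.25 = 100.
Odds after that evidence = (7/9993) × 100 = 700/9993.
Target odds = 0.9/0.1 = 9.
Need 5ⁿ ≥ 9 ÷ (700/9993) = 89937/700.
5³ = 125 falls short of 89937/700 but 5⁴ = 625 reaches it, so n = 4.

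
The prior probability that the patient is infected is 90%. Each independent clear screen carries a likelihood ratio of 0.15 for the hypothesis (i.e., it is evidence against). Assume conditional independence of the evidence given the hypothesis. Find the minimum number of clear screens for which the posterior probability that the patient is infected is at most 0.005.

4

Prior odds: 0.9 ÷ 0.1 = 9.
Likelihood ratio per clear screen = 0.15.
Target posterior odds = 0.005/0.995 = 1/199.
Require 0.15ⁿ ≤ 1/199 ÷ 9 = 1/1791.
0.15³ = 0.003375 is still above 1/1791 but 0.15⁴ = 81/160000 is at or below it, so n = 4.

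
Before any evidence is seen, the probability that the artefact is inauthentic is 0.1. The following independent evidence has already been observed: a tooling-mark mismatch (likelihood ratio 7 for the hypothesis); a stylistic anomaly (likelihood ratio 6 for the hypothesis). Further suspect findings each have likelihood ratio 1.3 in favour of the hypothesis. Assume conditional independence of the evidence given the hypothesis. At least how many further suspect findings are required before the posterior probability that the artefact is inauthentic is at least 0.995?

15

Prior odds = 0.1/0.9 = 1/9.
Combined Bayes factor of the evidence already in hand = 7 × 6 = 42.
Odds after that evidence = (1/9) × 42 = 14/3.
Target odds = 0.995/0.005 = 199.
Need 1.3ⁿ ≥ 199 ÷ (14/3) = 597/14.
1.3¹⁴ ≈39.3738 falls short of 597/14 but 1.3¹⁵ ≈51.1859 reaches it, so n = 15.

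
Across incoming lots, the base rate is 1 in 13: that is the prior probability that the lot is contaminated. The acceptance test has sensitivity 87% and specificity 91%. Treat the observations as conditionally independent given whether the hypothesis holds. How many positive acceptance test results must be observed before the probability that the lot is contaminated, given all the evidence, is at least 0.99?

4

Prior odds = (1/13)/(12/13) = 1/12.
False-positive rate = 1 − 0.91 = 0.09; likelihood ratio of a positive = 0.87/0.09 = 29/3.
Target odds: 0.99 ÷ 0.01 = 99.
Need (1/12) × (29/3)ⁿ ≥ 99, i.e. (29/3)ⁿ ≥ 1188.
(29/3)³ = 24389/27 falls short of 1188 but (29/3)⁴ = 707281/81 reaches it, so n = 4.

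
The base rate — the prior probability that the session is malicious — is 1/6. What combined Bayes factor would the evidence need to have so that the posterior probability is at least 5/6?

25

Prior odds = (1/6)/(5/6) = 0.2.
Target odds = (5/6)/(1/6) = 5.
Required Bayes factor = 5 ÷ 0.2 = 25.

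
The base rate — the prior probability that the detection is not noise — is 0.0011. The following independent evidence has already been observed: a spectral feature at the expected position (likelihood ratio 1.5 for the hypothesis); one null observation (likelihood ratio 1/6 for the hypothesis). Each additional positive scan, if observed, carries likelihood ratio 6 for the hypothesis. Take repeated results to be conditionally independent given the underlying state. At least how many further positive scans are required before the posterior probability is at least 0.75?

6

Prior odds = 0.0011/0.9989 = 11/9989.
Combined Bayes factor of the evidence already in hand = 1.5 × (1/6) = 0.25.
Odds after that evidence = (11/9989) × 0.25 = 11/39956.
Target odds = 0.75/0.25 = 3.
Need 6ⁿ ≥ 3 ÷ (11/39956) = 119868/11.
6⁵ = 7776 falls short of 119868/11 but 6⁶ = 46656 reaches it, so n = 6.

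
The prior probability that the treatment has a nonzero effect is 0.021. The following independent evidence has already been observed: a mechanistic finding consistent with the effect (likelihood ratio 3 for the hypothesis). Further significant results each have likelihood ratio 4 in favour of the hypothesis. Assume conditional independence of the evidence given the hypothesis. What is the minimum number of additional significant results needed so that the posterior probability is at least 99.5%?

6

Prior odds = 0.021/0.979 = 21/979.
Bayes factor of the evidence already in hand = 3.
Odds after that evidence = (21/979) × 3 = 63/979.
Target odds = 0.995/0.005 = 199.
Need 4ⁿ ≥ 199 ÷ (63/979) = 194821/63.
4⁵ = 1024 falls short of 194821/63 but 4⁶ = 4096 reaches it, so n = 6.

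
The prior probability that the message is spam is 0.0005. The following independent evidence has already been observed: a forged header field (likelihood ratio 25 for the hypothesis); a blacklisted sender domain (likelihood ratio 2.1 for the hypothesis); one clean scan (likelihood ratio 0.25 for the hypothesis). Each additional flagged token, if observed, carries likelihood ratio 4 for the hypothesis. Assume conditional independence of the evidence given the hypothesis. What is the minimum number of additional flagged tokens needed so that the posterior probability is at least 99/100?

Prior odds = 0.0005/0.9995 = 1/1999.
Combined Bayes factor of the evidence already in hand = 25 × 2.1 × 0.25 = 13.125.
Odds after that evidence = (1/1999) × 13.125 = 105/15992.
Target odds = 0.99/0.01 = 99.
Need 4ⁿ ≥ 99 ÷ (105/15992) = 527736/35.
4⁶ = 4096 falls short of 527736/35 but 4⁷ = 16384 reaches it, so n = 7.

7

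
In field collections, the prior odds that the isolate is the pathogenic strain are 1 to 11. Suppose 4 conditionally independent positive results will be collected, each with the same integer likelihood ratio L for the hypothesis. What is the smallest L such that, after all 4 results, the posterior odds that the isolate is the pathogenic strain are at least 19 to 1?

Prior odds = 1/11.
Target odds = 19.
Need L⁴ ≥ 19 ÷ (1/11) = 209.
3⁴ = 81 < 209 ≤ 256 = 4⁴, so L = 4.

4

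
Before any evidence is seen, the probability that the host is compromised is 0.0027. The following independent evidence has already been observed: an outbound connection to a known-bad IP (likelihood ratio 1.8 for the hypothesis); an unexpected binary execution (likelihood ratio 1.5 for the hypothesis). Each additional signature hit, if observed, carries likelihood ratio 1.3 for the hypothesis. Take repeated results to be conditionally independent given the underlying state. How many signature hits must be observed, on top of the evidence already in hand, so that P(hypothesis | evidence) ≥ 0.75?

23

Prior odds = 0.0027/0.9973 = 27/9973.
Combined Bayes factor of the evidence already in hand = 1.8 × 1.5 = 2.7.
Odds after that evidence = (27/9973) × 2.7 = 729/99730.
Target odds = 0.75/0.25 = 3.
Need 1.3ⁿ ≥ 3 ÷ (729/99730) = 99730/243.
1.3²² ≈321.184 falls short of 99730/243 but 1.3²³ ≈417.539 reaches it, so n = 23.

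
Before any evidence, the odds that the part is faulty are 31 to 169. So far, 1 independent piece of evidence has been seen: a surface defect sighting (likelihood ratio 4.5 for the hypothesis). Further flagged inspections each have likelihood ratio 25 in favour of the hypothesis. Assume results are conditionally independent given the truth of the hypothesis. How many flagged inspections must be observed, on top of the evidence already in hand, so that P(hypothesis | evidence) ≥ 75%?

Prior odds = 31/169.
Bayes factor of the evidence already in hand = 4.5.
Odds after that evidence = (31/169) × 4.5 = 279/338.
Target odds = 0.75/0.25 = 3.
Need 25ⁿ ≥ 3 ÷ (279/338) = 338/93.
25¹ = 25, which meets the required 338/93; so n = 1.

1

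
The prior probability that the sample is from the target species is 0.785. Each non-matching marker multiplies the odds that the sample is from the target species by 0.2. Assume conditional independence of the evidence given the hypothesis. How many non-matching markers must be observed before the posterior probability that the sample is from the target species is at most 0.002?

Prior odds: 0.785 ÷ 0.215 = 157/43.
Likelihood ratio per non-matching marker = 0.2.
Target odds: 0.002 ÷ 0.998 = 1/499.
Need (157/43) × 0.2ⁿ ≤ 1/499, i.e. 0.2ⁿ ≤ 43/78343.
0.2⁴ = 0.0016 is still above 43/78343 but 0.2⁵ = 0.00032 is at or below it, so n = 5.

5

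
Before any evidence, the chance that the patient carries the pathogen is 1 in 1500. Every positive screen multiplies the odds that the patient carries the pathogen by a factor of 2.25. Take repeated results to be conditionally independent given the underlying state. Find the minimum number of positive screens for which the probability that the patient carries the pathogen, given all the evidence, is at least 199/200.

Prior odds = (1/1500)/(1499/1500) = 1/1499.
Likelihood ratio per positive screen = 2.25.
Target odds: 0.995 ÷ 0.005 = 199.
Require 2.25ⁿ ≥ 199 ÷ (1/1499) = 298301.
2.25¹⁵ ≈191751 falls short of 298301 but 2.25¹⁶ ≈431440 reaches it, so n = 16.

16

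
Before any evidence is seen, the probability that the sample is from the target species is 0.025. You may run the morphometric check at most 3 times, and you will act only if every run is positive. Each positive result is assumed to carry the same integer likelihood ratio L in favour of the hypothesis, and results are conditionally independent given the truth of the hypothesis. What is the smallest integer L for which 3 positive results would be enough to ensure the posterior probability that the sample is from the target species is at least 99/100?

Prior odds = 0.025/0.975 = 1/39.
Target odds = 0.99/0.01 = 99.
Need L³ ≥ 99 ÷ (1/39) = 3861.
15³ = 3375 < 3861 ≤ 4096 = 16³, so L = 16.

16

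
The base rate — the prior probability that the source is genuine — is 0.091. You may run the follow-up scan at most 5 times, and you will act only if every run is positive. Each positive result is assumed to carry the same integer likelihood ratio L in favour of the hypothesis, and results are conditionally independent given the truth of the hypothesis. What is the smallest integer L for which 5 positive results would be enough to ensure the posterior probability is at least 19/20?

3

Prior odds = 0.091/0.909 = 91/909.
Target odds = 0.95/0.05 = 19.
Need L⁵ ≥ 19 ÷ (91/909) = 17271/91.
2⁵ = 32 < 17271/91 ≤ 243 = 3⁵, so L = 3.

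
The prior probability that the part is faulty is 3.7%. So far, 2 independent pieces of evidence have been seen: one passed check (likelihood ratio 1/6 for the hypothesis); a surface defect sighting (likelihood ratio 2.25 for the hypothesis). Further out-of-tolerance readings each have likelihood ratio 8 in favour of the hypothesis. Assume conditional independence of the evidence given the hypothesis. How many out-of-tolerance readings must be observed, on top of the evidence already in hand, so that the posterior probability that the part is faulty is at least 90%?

Prior odds = 0.037/0.963 = 37/963.
Combined Bayes factor of the evidence already in hand = (1/6) × 2.25 = 0.375.
Odds after that evidence = (37/963) × 0.375 = 37/2568.
Target odds = 0.9/0.1 = 9.
Need 8ⁿ ≥ 9 ÷ (37/2568) = 23112/37.
8³ = 512 falls short of 23112/37 but 8⁴ = 4096 reaches it, so n = 4.

4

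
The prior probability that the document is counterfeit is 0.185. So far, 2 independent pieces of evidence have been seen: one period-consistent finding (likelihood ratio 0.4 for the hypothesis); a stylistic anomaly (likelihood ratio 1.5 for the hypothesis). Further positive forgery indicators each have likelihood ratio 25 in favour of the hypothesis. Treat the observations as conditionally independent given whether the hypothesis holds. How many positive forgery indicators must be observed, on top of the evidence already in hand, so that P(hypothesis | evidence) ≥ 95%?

2

Prior odds = 0.185/0.815 = 37/163.
Combined Bayes factor of the evidence already in hand = 0.4 × 1.5 = 0.6.
Odds after that evidence = (37/163) × 0.6 = 111/815.
Target odds = 0.95/0.05 = 19.
Need 25ⁿ ≥ 19 ÷ (111/815) = 15485/111.
25¹ = 25 falls short of 15485/111 but 25² = 625 reaches it, so n = 2.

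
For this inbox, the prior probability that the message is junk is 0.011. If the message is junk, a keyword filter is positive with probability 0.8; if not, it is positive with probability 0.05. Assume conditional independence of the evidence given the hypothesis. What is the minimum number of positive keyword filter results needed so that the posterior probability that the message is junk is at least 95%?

3

Prior odds = 0.011/0.989 = 11/989.
Likelihood ratio of a positive = 0.8/0.05 = 16.
Target posterior odds = 0.95/0.05 = 19.
Require 16ⁿ ≥ 19 ÷ (11/989) = 18791/11.
16² = 256 falls short of 18791/11 but 16³ = 4096 reaches it, so n = 3.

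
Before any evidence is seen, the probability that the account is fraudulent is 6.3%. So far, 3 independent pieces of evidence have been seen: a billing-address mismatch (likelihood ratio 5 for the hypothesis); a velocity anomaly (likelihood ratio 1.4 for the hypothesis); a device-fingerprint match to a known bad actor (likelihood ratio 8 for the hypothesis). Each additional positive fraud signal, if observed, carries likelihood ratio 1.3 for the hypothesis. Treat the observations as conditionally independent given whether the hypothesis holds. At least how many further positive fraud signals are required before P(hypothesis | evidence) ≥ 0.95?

7

Prior odds = 0.063/0.937 = 63/937.
Combined Bayes factor of the evidence already in hand = 5 × 1.4 × 8 = 56.
Odds after that evidence = (63/937) × 56 = 3528/937.
Target odds = 0.95/0.05 = 19.
Need 1.3ⁿ ≥ 19 ÷ (3528/937) = 17803/3528.
1.3⁶ = 4826809/1000000 falls short of 17803/3528 but 1.3⁷ = 62748517/10000000 reaches it, so n = 7.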